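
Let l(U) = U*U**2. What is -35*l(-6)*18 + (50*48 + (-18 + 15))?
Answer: 138477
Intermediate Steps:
l(U) = U**3
-35*l(-6)*18 + (50*48 + (-18 + 15)) = -35*(-6)**3*18 + (50*48 + (-18 + 15)) = -35*(-216)*18 + (2400 - 3) = 7560*18 + 2397 = 136080 + 2397 = 138477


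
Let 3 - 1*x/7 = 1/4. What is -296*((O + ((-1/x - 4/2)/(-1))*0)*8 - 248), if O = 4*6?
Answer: 16576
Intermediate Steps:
x = 77/4 (x = 21 - 7/4 = 77/4 ≈ 19.250)
O = 24
-296*((O + ((-1/x - 4/2)/(-1))*0)*8 - 248) = -296*((24 + ((-1/77/4 - 4/2)/(-1))*0)*8 - 248) = -296*((24 - (-1*4/77 - 4*½)*0)*8 - 248) = -296*((24 - (-4/77 - 2)*0)*8 - 248) = -296*((24 - 1*(-158/77)*0)*8 - 248) = -296*((24 + (158/77)*0)*8 - 248) = -296*((24 + 0)*8 - 248) = -296*(24*8 - 248) = -296*(192 - 248) = -296*(-56) = 16576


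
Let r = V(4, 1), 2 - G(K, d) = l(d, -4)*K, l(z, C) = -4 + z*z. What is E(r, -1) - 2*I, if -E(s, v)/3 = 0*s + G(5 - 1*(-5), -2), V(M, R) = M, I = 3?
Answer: -12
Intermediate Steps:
l(z, C) = -4 + z²
G(K, d) = 2 - K*(-4 + d²) (G(K, d) = 2 - (-4 + d²)*K = 2 - K*(-4 + d²))
r = 4
E(s, v) = -6 (E(s, v) = -3*(0*s + (2 - (5 - 1*(-5))*(-4 + (-2)²))) = -3*(0 + (2 - (5 + 5)*(-4 + 4))) = -3*(0 + (2 - 1*10*0)) = -3*(0 + (2 + 0)) = -3*(0 + 2) = -3*2 = -6)
E(r, -1) - 2*I = -6 - 2*3 = -6 - 6 = -12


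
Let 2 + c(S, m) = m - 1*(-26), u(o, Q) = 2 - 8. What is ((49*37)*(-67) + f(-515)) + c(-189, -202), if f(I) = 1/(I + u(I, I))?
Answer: -63379130/521 ≈ -1.2165e+5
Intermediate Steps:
u(o, Q) = -6
c(S, m) = 24 + m (c(S, m) = -2 + (m - 1*(-26)) = -2 + (m + 26) = -2 + (26 + m) = 24 + m)
f(I) = 1/(-6 + I) (f(I) = 1/(I - 6) = 1/(-6 + I))
((49*37)*(-67) + f(-515)) + c(-189, -202) = ((49*37)*(-67) + 1/(-6 - 515)) + (24 - 202) = (1813*(-67) + 1/(-521)) - 178 = (-121471 - 1/521) - 178 = -63286392/521 - 178 = -63379130/521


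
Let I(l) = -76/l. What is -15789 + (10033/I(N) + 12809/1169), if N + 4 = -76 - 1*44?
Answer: 13139779/22211 ≈ 591.59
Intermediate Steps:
N = -124 (N = -4 + (-76 - 1*44) = -4 + (-76 - 44) = -4 - 120 = -124)
-15789 + (10033/I(N) + 12809/1169) = -15789 + (10033/((-76/(-124))) + 12809/1169) = -15789 + (10033/((-76*(-1/124))) + 12809*(1/1169)) = -15789 + (10033/(19/31) + 12809/1169) = -15789 + (10033*(31/19) + 12809/1169) = -15789 + (311023/19 + 12809/1169) = -15789 + 363829258/22211 = 13139779/22211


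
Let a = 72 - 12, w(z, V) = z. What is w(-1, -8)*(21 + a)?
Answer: -81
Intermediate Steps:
a = 60
w(-1, -8)*(21 + a) = -(21 + 60) = -1*81 = -81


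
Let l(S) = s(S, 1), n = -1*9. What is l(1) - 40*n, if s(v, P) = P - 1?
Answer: 360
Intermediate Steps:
n = -9
s(v, P) = -1 + P
l(S) = 0 (l(S) = -1 + 1 = 0)
l(1) - 40*n = 0 - 40*(-9) = 0 + 360 = 360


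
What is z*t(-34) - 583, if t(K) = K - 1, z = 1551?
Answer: -54868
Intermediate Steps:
t(K) = -1 + K
z*t(-34) - 583 = 1551*(-1 - 34) - 583 = 1551*(-35) - 583 = -54285 - 583 = -54868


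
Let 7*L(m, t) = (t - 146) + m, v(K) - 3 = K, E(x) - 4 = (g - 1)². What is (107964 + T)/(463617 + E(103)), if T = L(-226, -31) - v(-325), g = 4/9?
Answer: 61365519/262873282 ≈ 0.23344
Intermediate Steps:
g = 4/9 (g = 4*(⅑) = 4/9 ≈ 0.44444)
E(x) = 349/81 (E(x) = 4 + (4/9 - 1)² = 4 + (-5/9)² = 4 + 25/81 = 349/81)
v(K) = 3 + K
L(m, t) = -146/7 + m/7 + t/7 (L(m, t) = ((t - 146) + m)/7 = ((-146 + t) + m)/7 = (-146 + m + t)/7 = -146/7 + m/7 + t/7)
T = 1851/7 (T = (-146/7 + (⅐)*(-226) + (⅐)*(-31)) - (3 - 325) = (-146/7 - 226/7 - 31/7) - 1*(-322) = -403/7 + 322 = 1851/7 ≈ 264.43)
(107964 + T)/(463617 + E(103)) = (107964 + 1851/7)/(463617 + 349/81) = 757599/(7*(37553326/81)) = (757599/7)*(81/37553326) = 61365519/262873282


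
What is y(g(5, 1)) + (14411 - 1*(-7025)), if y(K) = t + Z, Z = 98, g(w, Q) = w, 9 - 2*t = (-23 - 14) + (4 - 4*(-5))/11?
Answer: 237115/11 ≈ 21556.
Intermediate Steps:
t = 241/11 (t = 9/2 - ((-23 - 14) + (4 - 4*(-5))/11)/2 = 9/2 - (-37 + (4 + 20)*(1/11))/2 = 9/2 - (-37 + 24*(1/11))/2 = 9/2 - (-37 + 24/11)/2 = 9/2 - 1/2*(-383/11) = 9/2 + 383/22 = 241/11 ≈ 21.909)
y(K) = 1319/11 (y(K) = 241/11 + 98 = 1319/11)
y(g(5, 1)) + (14411 - 1*(-7025)) = 1319/11 + (14411 - 1*(-7025)) = 1319/11 + (14411 + 7025) = 1319/11 + 21436 = 237115/11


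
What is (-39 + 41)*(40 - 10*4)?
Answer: 0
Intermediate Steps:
(-39 + 41)*(40 - 10*4) = 2*(40 - 40) = 2*0 = 0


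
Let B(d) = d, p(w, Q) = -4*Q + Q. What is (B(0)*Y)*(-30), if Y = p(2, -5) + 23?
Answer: 0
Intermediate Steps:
p(w, Q) = -3*Q
Y = 38 (Y = -3*(-5) + 23 = 15 + 23 = 38)
(B(0)*Y)*(-30) = (0*38)*(-30) = 0*(-30) = 0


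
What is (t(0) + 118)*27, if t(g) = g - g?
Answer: 3186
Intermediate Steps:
t(g) = 0
(t(0) + 118)*27 = (0 + 118)*27 = 118*27 = 3186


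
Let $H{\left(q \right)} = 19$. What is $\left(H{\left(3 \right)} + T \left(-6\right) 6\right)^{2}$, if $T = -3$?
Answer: $16129$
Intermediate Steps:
$\left(H{\left(3 \right)} + T \left(-6\right) 6\right)^{2} = \left(19 + \left(-3\right) \left(-6\right) 6\right)^{2} = \left(19 + 18 \cdot 6\right)^{2} = \left(19 + 108\right)^{2} = 127^{2} = 16129$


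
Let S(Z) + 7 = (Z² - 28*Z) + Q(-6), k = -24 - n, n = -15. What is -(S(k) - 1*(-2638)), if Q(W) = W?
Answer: -2958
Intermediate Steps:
k = -9 (k = -24 - 1*(-15) = -24 + 15 = -9)
S(Z) = -13 + Z² - 28*Z (S(Z) = -7 + ((Z² - 28*Z) - 6) = -7 + (-6 + Z² - 28*Z) = -13 + Z² - 28*Z)
-(S(k) - 1*(-2638)) = -((-13 + (-9)² - 28*(-9)) - 1*(-2638)) = -((-13 + 81 + 252) + 2638) = -(320 + 2638) = -1*2958 = -2958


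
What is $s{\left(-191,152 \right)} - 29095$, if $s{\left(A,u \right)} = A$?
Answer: $-29286$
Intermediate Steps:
$s{\left(-191,152 \right)} - 29095 = -191 - 29095 = -29286$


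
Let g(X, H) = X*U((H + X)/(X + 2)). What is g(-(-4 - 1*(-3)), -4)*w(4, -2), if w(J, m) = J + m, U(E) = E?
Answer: -2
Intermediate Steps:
g(X, H) = X*(H + X)/(2 + X) (g(X, H) = X*((H + X)/(X + 2)) = X*((H + X)/(2 + X)) = X*(H + X)/(2 + X))
g(-(-4 - 1*(-3)), -4)*w(4, -2) = ((-(-4 - 1*(-3)))*(-4 - (-4 - 1*(-3)))/(2 - (-4 - 1*(-3))))*(4 - 2) = ((-(-4 + 3))*(-4 - (-4 + 3))/(2 - (-4 + 3)))*2 = ((-1*(-1))*(-4 - 1*(-1))/(2 - 1*(-1)))*2 = (1*(-4 + 1)/(2 + 1))*2 = (1*(-3)/3)*2 = (1*(1/3)*(-3))*2 = -1*2 = -2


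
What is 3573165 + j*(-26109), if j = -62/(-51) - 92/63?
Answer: 425966697/119 ≈ 3.5796e+6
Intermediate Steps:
j = -262/1071 (j = -62*(-1/51) - 92*1/63 = 62/51 - 92/63 = -262/1071 ≈ -0.24463)
3573165 + j*(-26109) = 3573165 - 262/1071*(-26109) = 3573165 + 760062/119 = 425966697/119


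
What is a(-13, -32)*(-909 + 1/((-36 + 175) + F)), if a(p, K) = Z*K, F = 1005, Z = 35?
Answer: 145585300/143 ≈ 1.0181e+6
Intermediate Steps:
a(p, K) = 35*K
a(-13, -32)*(-909 + 1/((-36 + 175) + F)) = (35*(-32))*(-909 + 1/((-36 + 175) + 1005)) = -1120*(-909 + 1/(139 + 1005)) = -1120*(-909 + 1/1144) = -1120*(-1039895/1144) = 145585300/143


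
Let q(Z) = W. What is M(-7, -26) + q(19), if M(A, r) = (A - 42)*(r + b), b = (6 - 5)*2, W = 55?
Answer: 1231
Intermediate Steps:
q(Z) = 55
b = 2 (b = 1*2 = 2)
M(A, r) = (-42 + A)*(2 + r) (M(A, r) = (A - 42)*(r + 2) = (-42 + A)*(2 + r))
M(-7, -26) + q(19) = (-84 - 42*(-26) + 2*(-7) - 7*(-26)) + 55 = (-84 + 1092 - 14 + 182) + 55 = 1176 + 55 = 1231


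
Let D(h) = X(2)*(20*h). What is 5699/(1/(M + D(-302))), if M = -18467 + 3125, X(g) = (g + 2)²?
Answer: -638185418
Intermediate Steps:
X(g) = (2 + g)²
D(h) = 320*h (D(h) = (2 + 2)²*(20*h) = 4²*(20*h) = 16*(20*h) = 320*h)
M = -15342
5699/(1/(M + D(-302))) = 5699/(1/(-15342 + 320*(-302))) = 5699/(1/(-15342 - 96640)) = 5699/(1/(-111982)) = 5699/(-1/111982) = 5699*(-111982) = -638185418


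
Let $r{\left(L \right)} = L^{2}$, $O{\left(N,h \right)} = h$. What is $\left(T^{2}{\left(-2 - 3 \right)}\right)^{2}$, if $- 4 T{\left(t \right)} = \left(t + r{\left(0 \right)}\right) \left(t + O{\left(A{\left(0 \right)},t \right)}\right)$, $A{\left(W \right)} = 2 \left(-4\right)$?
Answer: $\frac{390625}{16} \approx 24414.0$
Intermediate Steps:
$A{\left(W \right)} = -8$
$T{\left(t \right)} = - \frac{t^{2}}{2}$ ($T{\left(t \right)} = - \frac{\left(t + 0^{2}\right) \left(t + t\right)}{4} = - \frac{\left(t + 0\right) 2 t}{4} = - \frac{t 2 t}{4} = - \frac{2 t^{2}}{4} = - \frac{t^{2}}{2}$)
$\left(T^{2}{\left(-2 - 3 \right)}\right)^{2} = \left(\left(- \frac{\left(-2 - 3\right)^{2}}{2}\right)^{2}\right)^{2} = \left(\left(- \frac{\left(-5\right)^{2}}{2}\right)^{2}\right)^{2} = \left(\left(\left(- \frac{1}{2}\right) 25\right)^{2}\right)^{2} = \left(\left(- \frac{25}{2}\right)^{2}\right)^{2} = \left(\frac{625}{4}\right)^{2} = \frac{390625}{16}$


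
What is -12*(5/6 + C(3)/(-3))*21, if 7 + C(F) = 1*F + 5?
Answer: -126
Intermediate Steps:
C(F) = -2 + F (C(F) = -7 + (1*F + 5) = -7 + (F + 5) = -7 + (5 + F) = -2 + F)
-12*(5/6 + C(3)/(-3))*21 = -12*(5/6 + (-2 + 3)/(-3))*21 = -12*(5*(⅙) + 1*(-⅓))*21 = -12*(⅚ - ⅓)*21 = -12*½*21 = -6*21 = -126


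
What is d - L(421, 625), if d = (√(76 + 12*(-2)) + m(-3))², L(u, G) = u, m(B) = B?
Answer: -360 - 12*√13 ≈ -403.27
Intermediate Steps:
d = (-3 + 2*√13)² (d = (√(76 + 12*(-2)) - 3)² = (√(76 - 24) - 3)² = (√52 - 3)² = (2*√13 - 3)² = (-3 + 2*√13)² ≈ 17.733)
d - L(421, 625) = (61 - 12*√13) - 1*421 = (61 - 12*√13) - 421 = -360 - 12*√13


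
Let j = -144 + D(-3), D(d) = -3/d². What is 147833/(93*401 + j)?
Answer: 443499/111446 ≈ 3.9795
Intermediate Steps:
D(d) = -3/d²
j = -433/3 (j = -144 - 3/(-3)² = -144 - 3*⅑ = -144 - ⅓ = -433/3 ≈ -144.33)
147833/(93*401 + j) = 147833/(93*401 - 433/3) = 147833/(37293 - 433/3) = 147833/(111446/3) = 147833*(3/111446) = 443499/111446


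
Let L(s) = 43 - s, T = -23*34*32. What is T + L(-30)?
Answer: -24951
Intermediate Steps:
T = -25024 (T = -782*32 = -25024)
T + L(-30) = -25024 + (43 - 1*(-30)) = -25024 + (43 + 30) = -25024 + 73 = -24951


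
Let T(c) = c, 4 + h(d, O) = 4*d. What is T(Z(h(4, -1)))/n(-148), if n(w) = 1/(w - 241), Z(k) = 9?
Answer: -3501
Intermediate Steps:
h(d, O) = -4 + 4*d
n(w) = 1/(-241 + w)
T(Z(h(4, -1)))/n(-148) = 9/(1/(-241 - 148)) = 9/(1/(-389)) = 9/(-1/389) = 9*(-389) = -3501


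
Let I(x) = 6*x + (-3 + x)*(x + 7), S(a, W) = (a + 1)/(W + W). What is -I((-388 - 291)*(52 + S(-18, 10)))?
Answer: -482353844889/400 ≈ -1.2059e+9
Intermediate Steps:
S(a, W) = (1 + a)/(2*W) (S(a, W) = (1 + a)/((2*W)) = (1 + a)*(1/(2*W)) = (1 + a)/(2*W))
I(x) = 6*x + (-3 + x)*(7 + x)
-I((-388 - 291)*(52 + S(-18, 10))) = -(-21 + ((-388 - 291)*(52 + (1/2)*(1 - 18)/10))**2 + 10*((-388 - 291)*(52 + (1/2)*(1 - 18)/10))) = -(-21 + (-679*(52 + (1/2)*(1/10)*(-17)))**2 + 10*(-679*(52 + (1/2)*(1/10)*(-17)))) = -(-21 + (-679*(52 - 17/20))**2 + 10*(-679*(52 - 17/20))) = -(-21 + (-679*1023/20)**2 + 10*(-679*1023/20)) = -(-21 + (-694617/20)**2 + 10*(-694617/20)) = -(-21 + 482492776689/400 - 694617/2) = -1*482353844889/400 = -482353844889/400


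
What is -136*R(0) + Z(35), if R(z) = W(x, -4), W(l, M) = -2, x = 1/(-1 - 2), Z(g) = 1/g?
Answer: 9521/35 ≈ 272.03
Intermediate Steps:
x = -1/3 (x = 1/(-3) = -1/3 ≈ -0.33333)
R(z) = -2
-136*R(0) + Z(35) = -136*(-2) + 1/35 = 272 + 1/35 = 9521/35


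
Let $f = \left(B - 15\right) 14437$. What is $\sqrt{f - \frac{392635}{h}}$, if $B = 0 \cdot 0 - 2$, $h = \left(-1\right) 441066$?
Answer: $\frac{i \sqrt{132258704025174}}{23214} \approx 495.41 i$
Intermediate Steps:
$h = -441066$
$B = -2$ ($B = 0 - 2 = -2$)
$f = -245429$ ($f = \left(-2 - 15\right) 14437 = \left(-17\right) 14437 = -245429$)
$\sqrt{f - \frac{392635}{h}} = \sqrt{-245429 - \frac{392635}{-441066}} = \sqrt{-245429 - - \frac{20665}{23214}} = \sqrt{-245429 + \frac{20665}{23214}} = \sqrt{- \frac{5697368141}{23214}} = \frac{i \sqrt{132258704025174}}{23214}$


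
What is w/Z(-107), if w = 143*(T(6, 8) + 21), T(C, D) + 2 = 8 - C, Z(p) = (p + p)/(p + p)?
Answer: 3003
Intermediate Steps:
Z(p) = 1 (Z(p) = (2*p)/((2*p)) = (2*p)*(1/(2*p)) = 1)
T(C, D) = 6 - C (T(C, D) = -2 + (8 - C) = 6 - C)
w = 3003 (w = 143*((6 - 1*6) + 21) = 143*((6 - 6) + 21) = 143*(0 + 21) = 143*21 = 3003)
w/Z(-107) = 3003/1 = 3003*1 = 3003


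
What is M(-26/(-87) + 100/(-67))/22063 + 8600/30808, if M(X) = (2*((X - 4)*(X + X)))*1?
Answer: 809107656859493/2886863132372733 ≈ 0.28027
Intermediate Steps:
M(X) = 4*X*(-4 + X) (M(X) = (2*((-4 + X)*(2*X)))*1 = (2*(2*X*(-4 + X)))*1 = (4*X*(-4 + X))*1 = 4*X*(-4 + X))
M(-26/(-87) + 100/(-67))/22063 + 8600/30808 = (4*(-26/(-87) + 100/(-67))*(-4 + (-26/(-87) + 100/(-67))))/22063 + 8600/30808 = (4*(-26*(-1/87) + 100*(-1/67))*(-4 + (-26*(-1/87) + 100*(-1/67))))*(1/22063) + 8600*(1/30808) = (4*(26/87 - 100/67)*(-4 + (26/87 - 100/67)))*(1/22063) + 1075/3851 = (4*(-6958/5829)*(-4 - 6958/5829))*(1/22063) + 1075/3851 = (4*(-6958/5829)*(-30274/5829))*(1/22063) + 1075/3851 = (842585968/33977241)*(1/22063) + 1075/3851 = 842585968/749639868183 + 1075/3851 = 809107656859493/2886863132372733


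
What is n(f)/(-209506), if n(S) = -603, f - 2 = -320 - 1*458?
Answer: 603/209506 ≈ 0.0028782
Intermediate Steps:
f = -776 (f = 2 + (-320 - 1*458) = 2 + (-320 - 458) = 2 - 778 = -776)
n(f)/(-209506) = -603/(-209506) = -603*(-1/209506) = 603/209506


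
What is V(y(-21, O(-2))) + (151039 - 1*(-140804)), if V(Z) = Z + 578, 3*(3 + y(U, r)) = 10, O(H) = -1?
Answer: 877264/3 ≈ 2.9242e+5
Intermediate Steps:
y(U, r) = ⅓ (y(U, r) = -3 + (⅓)*10 = -3 + 10/3 = ⅓)
V(Z) = 578 + Z
V(y(-21, O(-2))) + (151039 - 1*(-140804)) = (578 + ⅓) + (151039 - 1*(-140804)) = 1735/3 + (151039 + 140804) = 1735/3 + 291843 = 877264/3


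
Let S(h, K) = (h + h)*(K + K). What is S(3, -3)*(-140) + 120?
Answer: 5160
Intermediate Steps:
S(h, K) = 4*K*h (S(h, K) = (2*h)*(2*K) = 4*K*h)
S(3, -3)*(-140) + 120 = (4*(-3)*3)*(-140) + 120 = -36*(-140) + 120 = 5040 + 120 = 5160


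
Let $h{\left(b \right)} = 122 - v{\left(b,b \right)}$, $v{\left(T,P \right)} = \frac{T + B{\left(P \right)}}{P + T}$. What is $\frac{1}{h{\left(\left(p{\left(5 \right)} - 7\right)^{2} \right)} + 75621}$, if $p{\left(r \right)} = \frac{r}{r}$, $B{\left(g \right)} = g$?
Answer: $\frac{1}{75742} \approx 1.3203 \cdot 10^{-5}$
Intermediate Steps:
$p{\left(r \right)} = 1$
$v{\left(T,P \right)} = 1$ ($v{\left(T,P \right)} = \frac{T + P}{P + T} = \frac{P + T}{P + T} = 1$)
$h{\left(b \right)} = 121$ ($h{\left(b \right)} = 122 - 1 = 121$)
$\frac{1}{h{\left(\left(p{\left(5 \right)} - 7\right)^{2} \right)} + 75621} = \frac{1}{121 + 75621} = \frac{1}{75742}$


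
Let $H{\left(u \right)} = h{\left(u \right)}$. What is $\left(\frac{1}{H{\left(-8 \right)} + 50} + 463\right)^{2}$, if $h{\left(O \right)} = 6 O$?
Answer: $\frac{859329}{4} \approx 2.1483 \cdot 10^{5}$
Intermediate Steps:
$H{\left(u \right)} = 6 u$
$\left(\frac{1}{H{\left(-8 \right)} + 50} + 463\right)^{2} = \left(\frac{1}{6 \left(-8\right) + 50} + 463\right)^{2} = \left(\frac{1}{-48 + 50} + 463\right)^{2} = \left(\frac{1}{2} + 463\right)^{2} = \left(\frac{927}{2}\right)^{2} = \frac{859329}{4}$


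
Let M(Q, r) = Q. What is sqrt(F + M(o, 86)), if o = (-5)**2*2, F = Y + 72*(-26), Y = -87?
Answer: I*sqrt(1909) ≈ 43.692*I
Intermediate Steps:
F = -1959 (F = -87 + 72*(-26) = -87 - 1872 = -1959)
o = 50 (o = 25*2 = 50)
sqrt(F + M(o, 86)) = sqrt(-1959 + 50) = sqrt(-1909) = I*sqrt(1909)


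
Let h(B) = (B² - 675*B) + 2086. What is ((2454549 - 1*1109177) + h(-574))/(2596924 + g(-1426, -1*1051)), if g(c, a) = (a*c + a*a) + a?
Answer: 64512/162475 ≈ 0.39706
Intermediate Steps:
h(B) = 2086 + B² - 675*B
g(c, a) = a + a² + a*c (g(c, a) = (a*c + a²) + a = (a² + a*c) + a = a + a² + a*c)
((2454549 - 1*1109177) + h(-574))/(2596924 + g(-1426, -1*1051)) = ((2454549 - 1*1109177) + (2086 + (-574)² - 675*(-574)))/(2596924 + (-1*1051)*(1 - 1*1051 - 1426)) = ((2454549 - 1109177) + (2086 + 329476 + 387450))/(2596924 - 1051*(1 - 1051 - 1426)) = (1345372 + 719012)/(2596924 - 1051*(-2476)) = 2064384/(2596924 + 2602276) = 2064384/5199200 = 2064384*(1/5199200) = 64512/162475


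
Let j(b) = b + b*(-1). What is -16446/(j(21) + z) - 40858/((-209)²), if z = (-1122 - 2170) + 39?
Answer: 585466652/142094293 ≈ 4.1203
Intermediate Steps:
z = -3253 (z = -3292 + 39 = -3253)
j(b) = 0 (j(b) = b - b = 0)
-16446/(j(21) + z) - 40858/((-209)²) = -16446/(0 - 3253) - 40858/((-209)²) = -16446/(-3253) - 40858/43681 = -16446*(-1/3253) - 40858*1/43681 = 16446/3253 - 40858/43681 = 585466652/142094293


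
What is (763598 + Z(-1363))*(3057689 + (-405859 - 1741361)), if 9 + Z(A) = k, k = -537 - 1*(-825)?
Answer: 695486328313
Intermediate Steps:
k = 288 (k = -537 + 825 = 288)
Z(A) = 279 (Z(A) = -9 + 288 = 279)
(763598 + Z(-1363))*(3057689 + (-405859 - 1741361)) = (763598 + 279)*(3057689 + (-405859 - 1741361)) = 763877*(3057689 - 2147220) = 763877*910469 = 695486328313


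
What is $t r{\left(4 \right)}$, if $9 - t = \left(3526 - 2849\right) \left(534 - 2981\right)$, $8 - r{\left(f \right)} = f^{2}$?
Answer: $-13253024$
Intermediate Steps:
$r{\left(f \right)} = 8 - f^{2}$
$t = 1656628$ ($t = 9 - \left(3526 - 2849\right) \left(534 - 2981\right) = 9 - 677 \left(-2447\right) = 9 - -1656619 = 9 + 1656619 = 1656628$)
$t r{\left(4 \right)} = 1656628 \left(8 - 4^{2}\right) = 1656628 \left(8 - 16\right) = 1656628 \left(-8\right) = -13253024$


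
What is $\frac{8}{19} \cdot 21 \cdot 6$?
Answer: $\frac{1008}{19} \approx 53.053$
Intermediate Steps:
$\frac{8}{19} \cdot 21 \cdot 6 = \frac{168}{19} \cdot 6 = \frac{1008}{19}$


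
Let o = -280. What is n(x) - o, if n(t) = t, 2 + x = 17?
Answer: 295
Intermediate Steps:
x = 15 (x = -2 + 17 = 15)
n(x) - o = 15 - 1*(-280) = 15 + 280 = 295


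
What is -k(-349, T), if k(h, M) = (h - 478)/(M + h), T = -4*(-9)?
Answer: -827/313 ≈ -2.6422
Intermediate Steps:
T = 36
k(h, M) = (-478 + h)/(M + h)
-k(-349, T) = -(-478 - 349)/(36 - 349) = -(-827)/(-313) = -(-1)*(-827)/313 = -1*827/313 = -827/313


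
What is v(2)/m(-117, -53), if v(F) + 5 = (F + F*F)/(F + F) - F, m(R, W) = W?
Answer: 11/106 ≈ 0.10377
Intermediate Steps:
v(F) = -5 - F + (F + F²)/(2*F) (v(F) = -5 + ((F + F*F)/(F + F) - F) = -5 + ((F + F²)/((2*F)) - F) = -5 + ((F + F²)*(1/(2*F)) - F) = -5 + ((F + F²)/(2*F) - F) = -5 + (-F + (F + F²)/(2*F)) = -5 - F + (F + F²)/(2*F))
v(2)/m(-117, -53) = (-9/2 - ½*2)/(-53) = (-9/2 - 1)*(-1/53) = -11/2*(-1/53) = 11/106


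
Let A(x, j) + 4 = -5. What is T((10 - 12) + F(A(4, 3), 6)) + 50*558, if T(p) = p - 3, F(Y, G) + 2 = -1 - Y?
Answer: 27901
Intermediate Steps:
A(x, j) = -9 (A(x, j) = -4 - 5 = -9)
F(Y, G) = -3 - Y (F(Y, G) = -2 + (-1 - Y) = -3 - Y)
T(p) = -3 + p
T((10 - 12) + F(A(4, 3), 6)) + 50*558 = (-3 + ((10 - 12) + (-3 - 1*(-9)))) + 50*558 = (-3 + (-2 + (-3 + 9))) + 27900 = (-3 + (-2 + 6)) + 27900 = (-3 + 4) + 27900 = 1 + 27900 = 27901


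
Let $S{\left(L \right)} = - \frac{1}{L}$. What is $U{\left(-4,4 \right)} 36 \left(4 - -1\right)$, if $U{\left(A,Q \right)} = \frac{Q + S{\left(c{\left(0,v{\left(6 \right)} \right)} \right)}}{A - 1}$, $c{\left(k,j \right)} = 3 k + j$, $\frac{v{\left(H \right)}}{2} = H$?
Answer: $-141$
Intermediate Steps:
$v{\left(H \right)} = 2 H$
$c{\left(k,j \right)} = j + 3 k$
$U{\left(A,Q \right)} = \frac{- \frac{1}{12} + Q}{-1 + A}$ ($U{\left(A,Q \right)} = \frac{Q - \frac{1}{2 \cdot 6 + 3 \cdot 0}}{A - 1} = \frac{Q - \frac{1}{12 + 0}}{-1 + A} = \frac{Q - \frac{1}{12}}{-1 + A} = \frac{- \frac{1}{12} + Q}{-1 + A}$)
$U{\left(-4,4 \right)} 36 \left(4 - -1\right) = \frac{- \frac{1}{12} + 4}{-1 - 4} \cdot 36 \left(4 - -1\right) = \frac{1}{-5} \cdot \frac{47}{12} \cdot 36 \left(4 + 1\right) = \left(- \frac{1}{5}\right) \frac{47}{12} \cdot 36 \cdot 5 = \left(- \frac{47}{60}\right) 36 \cdot 5 = \left(- \frac{141}{5}\right) 5 = -141$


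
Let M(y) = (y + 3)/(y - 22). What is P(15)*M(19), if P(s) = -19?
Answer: 418/3 ≈ 139.33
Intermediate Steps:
M(y) = (3 + y)/(-22 + y)
P(15)*M(19) = -19*(3 + 19)/(-22 + 19) = -19*22/(-3) = -(-19)*22/3 = -19*(-22/3) = 418/3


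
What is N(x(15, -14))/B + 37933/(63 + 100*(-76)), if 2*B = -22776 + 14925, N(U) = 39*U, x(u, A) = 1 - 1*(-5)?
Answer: -100446433/19724329 ≈ -5.0925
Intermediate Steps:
x(u, A) = 6 (x(u, A) = 1 + 5 = 6)
B = -7851/2 (B = (-22776 + 14925)/2 = (½)*(-7851) = -7851/2 ≈ -3925.5)
N(x(15, -14))/B + 37933/(63 + 100*(-76)) = (39*6)/(-7851/2) + 37933/(63 + 100*(-76)) = 234*(-2/7851) + 37933/(63 - 7600) = -156/2617 + 37933/(-7537) = -156/2617 + 37933*(-1/7537) = -156/2617 - 37933/7537 = -100446433/19724329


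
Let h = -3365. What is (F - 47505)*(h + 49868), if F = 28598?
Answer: -879232221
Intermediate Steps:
(F - 47505)*(h + 49868) = (28598 - 47505)*(-3365 + 49868) = -18907*46503 = -879232221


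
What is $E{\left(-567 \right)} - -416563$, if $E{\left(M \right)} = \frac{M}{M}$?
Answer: $416564$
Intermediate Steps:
$E{\left(M \right)} = 1$
$E{\left(-567 \right)} - -416563 = 1 - -416563 = 1 + 416563 = 416564$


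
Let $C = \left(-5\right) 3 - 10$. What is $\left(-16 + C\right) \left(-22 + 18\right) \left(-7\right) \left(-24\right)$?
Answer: $27552$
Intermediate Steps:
$C = -25$ ($C = -15 - 10 = -25$)
$\left(-16 + C\right) \left(-22 + 18\right) \left(-7\right) \left(-24\right) = \left(-16 - 25\right) \left(-22 + 18\right) \left(-7\right) \left(-24\right) = \left(-41\right) \left(-4\right) \left(-7\right) \left(-24\right) = 164 \left(-7\right) \left(-24\right) = \left(-1148\right) \left(-24\right) = 27552$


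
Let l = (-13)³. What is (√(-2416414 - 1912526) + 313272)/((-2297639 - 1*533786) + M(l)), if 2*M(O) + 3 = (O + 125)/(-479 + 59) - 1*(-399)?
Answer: -587385/5308546 - 15*I*√1082235/21234184 ≈ -0.11065 - 0.00073488*I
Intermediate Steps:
l = -2197
M(O) = 33239/168 - O/840 (M(O) = -3/2 + ((O + 125)/(-479 + 59) - 1*(-399))/2 = -3/2 + ((125 + O)/(-420) + 399)/2 = -3/2 + ((125 + O)*(-1/420) + 399)/2 = -3/2 + ((-25/84 - O/420) + 399)/2 = -3/2 + (33491/84 - O/420)/2 = -3/2 + (33491/168 - O/840) = 33239/168 - O/840)
(√(-2416414 - 1912526) + 313272)/((-2297639 - 1*533786) + M(l)) = (√(-2416414 - 1912526) + 313272)/((-2297639 - 1*533786) + (33239/168 - 1/840*(-2197))) = (√(-4328940) + 313272)/((-2297639 - 533786) + (33239/168 + 2197/840)) = (2*I*√1082235 + 313272)/(-2831425 + 3007/15) = (313272 + 2*I*√1082235)/(-42468368/15) = (313272 + 2*I*√1082235)*(-15/42468368) = -587385/5308546 - 15*I*√1082235/21234184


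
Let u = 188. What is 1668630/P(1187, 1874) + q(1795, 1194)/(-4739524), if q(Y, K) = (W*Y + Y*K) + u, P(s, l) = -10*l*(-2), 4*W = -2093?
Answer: 786337910643/17763735952 ≈ 44.266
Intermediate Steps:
W = -2093/4 (W = (¼)*(-2093) = -2093/4 ≈ -523.25)
P(s, l) = 20*l
q(Y, K) = 188 - 2093*Y/4 + K*Y (q(Y, K) = (-2093*Y/4 + Y*K) + 188 = (-2093*Y/4 + K*Y) + 188 = 188 - 2093*Y/4 + K*Y)
1668630/P(1187, 1874) + q(1795, 1194)/(-4739524) = 1668630/((20*1874)) + (188 - 2093/4*1795 + 1194*1795)/(-4739524) = 1668630/37480 + (188 - 3756935/4 + 2143230)*(-1/4739524) = 1668630*(1/37480) + (4816737/4)*(-1/4739524) = 166863/3748 - 4816737/18958096 = 786337910643/17763735952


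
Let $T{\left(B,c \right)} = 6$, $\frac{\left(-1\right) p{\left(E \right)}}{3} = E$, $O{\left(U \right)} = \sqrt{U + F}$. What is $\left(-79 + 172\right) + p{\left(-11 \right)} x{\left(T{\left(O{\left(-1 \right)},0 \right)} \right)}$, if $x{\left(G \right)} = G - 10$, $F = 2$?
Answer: $-39$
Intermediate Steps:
$O{\left(U \right)} = \sqrt{2 + U}$ ($O{\left(U \right)} = \sqrt{U + 2} = \sqrt{2 + U}$)
$p{\left(E \right)} = - 3 E$
$x{\left(G \right)} = -10 + G$ ($x{\left(G \right)} = G - 10 = -10 + G$)
$\left(-79 + 172\right) + p{\left(-11 \right)} x{\left(T{\left(O{\left(-1 \right)},0 \right)} \right)} = \left(-79 + 172\right) + \left(-3\right) \left(-11\right) \left(-10 + 6\right) = 93 + 33 \left(-4\right) = 93 - 132 = -39$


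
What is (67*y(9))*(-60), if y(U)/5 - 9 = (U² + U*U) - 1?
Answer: -3417000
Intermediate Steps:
y(U) = 40 + 10*U² (y(U) = 45 + 5*((U² + U*U) - 1) = 45 + 5*((U² + U²) - 1) = 45 + 5*(2*U² - 1) = 45 + 5*(-1 + 2*U²) = 45 + (-5 + 10*U²) = 40 + 10*U²)
(67*y(9))*(-60) = (67*(40 + 10*9²))*(-60) = (67*(40 + 10*81))*(-60) = (67*(40 + 810))*(-60) = (67*850)*(-60) = 56950*(-60) = -3417000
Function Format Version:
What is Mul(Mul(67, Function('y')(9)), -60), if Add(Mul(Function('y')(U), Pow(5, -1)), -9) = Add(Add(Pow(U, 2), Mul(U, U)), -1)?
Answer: -3417000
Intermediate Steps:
Function('y')(U) = Add(40, Mul(10, Pow(U, 2))) (Function('y')(U) = Add(45, Mul(5, Add(Add(Pow(U, 2), Mul(U, U)), -1))) = Add(45, Mul(5, Add(Add(Pow(U, 2), Pow(U, 2)), -1))) = Add(45, Mul(5, Add(Mul(2, Pow(U, 2)), -1))) = Add(45, Mul(5, Add(-1, Mul(2, Pow(U, 2))))) = Add(45, Add(-5, Mul(10, Pow(U, 2)))) = Add(40, Mul(10, Pow(U, 2))))
Mul(Mul(67, Function('y')(9)), -60) = Mul(Mul(67, Add(40, Mul(10, Pow(9, 2)))), -60) = Mul(Mul(67, Add(40, Mul(10, 81))), -60) = Mul(Mul(67, Add(40, 810)), -60) = Mul(Mul(67, 850), -60) = Mul(56950, -60) = -3417000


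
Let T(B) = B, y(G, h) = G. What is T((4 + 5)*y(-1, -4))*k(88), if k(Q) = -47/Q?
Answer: 423/88 ≈ 4.8068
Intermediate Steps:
T((4 + 5)*y(-1, -4))*k(88) = ((4 + 5)*(-1))*(-47/88) = (9*(-1))*(-47*1/88) = -9*(-47/88) = 423/88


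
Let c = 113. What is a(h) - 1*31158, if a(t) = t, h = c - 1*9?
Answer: -31054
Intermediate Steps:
h = 104 (h = 113 - 1*9 = 113 - 9 = 104)
a(h) - 1*31158 = 104 - 1*31158 = 104 - 31158 = -31054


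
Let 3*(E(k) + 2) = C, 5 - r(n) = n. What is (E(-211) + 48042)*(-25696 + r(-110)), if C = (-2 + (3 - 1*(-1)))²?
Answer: -1228945348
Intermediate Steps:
r(n) = 5 - n
C = 4 (C = (-2 + (3 + 1))² = (-2 + 4)² = 2² = 4)
E(k) = -⅔ (E(k) = -2 + (⅓)*4 = -2 + 4/3 = -⅔)
(E(-211) + 48042)*(-25696 + r(-110)) = (-⅔ + 48042)*(-25696 + (5 - 1*(-110))) = 144124*(-25696 + (5 + 110))/3 = 144124*(-25696 + 115)/3 = (144124/3)*(-25581) = -1228945348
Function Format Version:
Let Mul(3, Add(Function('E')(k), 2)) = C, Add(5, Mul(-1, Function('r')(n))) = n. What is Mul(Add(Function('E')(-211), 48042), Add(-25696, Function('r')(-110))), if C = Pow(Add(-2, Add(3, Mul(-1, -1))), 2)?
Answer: -1228945348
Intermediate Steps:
Function('r')(n) = Add(5, Mul(-1, n))
C = 4 (C = Pow(Add(-2, Add(3, 1)), 2) = Pow(Add(-2, 4), 2) = Pow(2, 2) = 4)
Function('E')(k) = Rational(-2, 3) (Function('E')(k) = Add(-2, Mul(Rational(1, 3), 4)) = Add(-2, Rational(4, 3)) = Rational(-2, 3))
Mul(Add(Function('E')(-211), 48042), Add(-25696, Function('r')(-110))) = Mul(Add(Rational(-2, 3), 48042), Add(-25696, Add(5, Mul(-1, -110)))) = Mul(Rational(144124, 3), Add(-25696, Add(5, 110))) = Mul(Rational(144124, 3), Add(-25696, 115)) = Mul(Rational(144124, 3), -25581) = -1228945348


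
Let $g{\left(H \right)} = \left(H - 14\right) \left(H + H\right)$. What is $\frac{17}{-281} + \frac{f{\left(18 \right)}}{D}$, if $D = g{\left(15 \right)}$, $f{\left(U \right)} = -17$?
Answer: $- \frac{5287}{8430} \approx -0.62716$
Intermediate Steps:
$g{\left(H \right)} = 2 H \left(-14 + H\right)$ ($g{\left(H \right)} = \left(-14 + H\right) 2 H = 2 H \left(-14 + H\right)$)
$D = 30$ ($D = 2 \cdot 15 \left(-14 + 15\right) = 2 \cdot 15 \cdot 1 = 30$)
$\frac{17}{-281} + \frac{f{\left(18 \right)}}{D} = \frac{17}{-281} - \frac{17}{30} = 17 \left(- \frac{1}{281}\right) - \frac{17}{30} = - \frac{17}{281} - \frac{17}{30} = - \frac{5287}{8430}$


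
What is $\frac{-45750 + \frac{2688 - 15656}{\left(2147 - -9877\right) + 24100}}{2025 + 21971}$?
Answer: $- \frac{103292873}{54176969} \approx -1.9066$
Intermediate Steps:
$\frac{-45750 + \frac{2688 - 15656}{\left(2147 - -9877\right) + 24100}}{2025 + 21971} = \frac{-45750 - \frac{12968}{\left(2147 + 9877\right) + 24100}}{23996} = \left(-45750 - \frac{12968}{12024 + 24100}\right) \frac{1}{23996} = \left(-45750 - \frac{12968}{36124}\right) \frac{1}{23996} = \left(-45750 - \frac{3242}{9031}\right) \frac{1}{23996} = \left(- \frac{413171492}{9031}\right) \frac{1}{23996} = - \frac{103292873}{54176969}$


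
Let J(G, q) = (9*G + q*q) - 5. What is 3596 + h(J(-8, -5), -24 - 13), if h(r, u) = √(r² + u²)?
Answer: 3596 + √4073 ≈ 3659.8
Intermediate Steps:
J(G, q) = -5 + q² + 9*G (J(G, q) = (9*G + q²) - 5 = (q² + 9*G) - 5 = -5 + q² + 9*G)
3596 + h(J(-8, -5), -24 - 13) = 3596 + √((-5 + (-5)² + 9*(-8))² + (-24 - 13)²) = 3596 + √((-5 + 25 - 72)² + (-37)²) = 3596 + √((-52)² + 1369) = 3596 + √(2704 + 1369) = 3596 + √4073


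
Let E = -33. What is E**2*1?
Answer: 1089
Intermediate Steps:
E**2*1 = (-33)**2*1 = 1089*1 = 1089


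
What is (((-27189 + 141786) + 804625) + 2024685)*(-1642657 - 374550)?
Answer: -5938469807749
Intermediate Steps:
(((-27189 + 141786) + 804625) + 2024685)*(-1642657 - 374550) = ((114597 + 804625) + 2024685)*(-2017207) = (919222 + 2024685)*(-2017207) = 2943907*(-2017207) = -5938469807749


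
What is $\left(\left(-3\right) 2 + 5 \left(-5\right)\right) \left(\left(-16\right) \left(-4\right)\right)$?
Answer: $-1984$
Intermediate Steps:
$\left(\left(-3\right) 2 + 5 \left(-5\right)\right) \left(\left(-16\right) \left(-4\right)\right) = \left(-6 - 25\right) 64 = \left(-31\right) 64 = -1984$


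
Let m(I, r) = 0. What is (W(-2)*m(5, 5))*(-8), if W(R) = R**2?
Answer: 0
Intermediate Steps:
(W(-2)*m(5, 5))*(-8) = ((-2)**2*0)*(-8) = (4*0)*(-8) = 0*(-8) = 0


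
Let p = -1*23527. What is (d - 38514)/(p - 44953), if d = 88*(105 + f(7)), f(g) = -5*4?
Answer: 15517/34240 ≈ 0.45318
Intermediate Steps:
f(g) = -20
p = -23527
d = 7480 (d = 88*(105 - 20) = 88*85 = 7480)
(d - 38514)/(p - 44953) = (7480 - 38514)/(-23527 - 44953) = -31034/(-68480) = -31034*(-1/68480) = 15517/34240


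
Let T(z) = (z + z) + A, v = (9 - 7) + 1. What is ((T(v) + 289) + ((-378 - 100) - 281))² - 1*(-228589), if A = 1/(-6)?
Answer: 15985429/36 ≈ 4.4404e+5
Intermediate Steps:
A = -⅙ ≈ -0.16667
v = 3 (v = 2 + 1 = 3)
T(z) = -⅙ + 2*z (T(z) = (z + z) - ⅙ = 2*z - ⅙ = -⅙ + 2*z)
((T(v) + 289) + ((-378 - 100) - 281))² - 1*(-228589) = (((-⅙ + 2*3) + 289) + ((-378 - 100) - 281))² - 1*(-228589) = (((-⅙ + 6) + 289) + (-478 - 281))² + 228589 = ((35/6 + 289) - 759)² + 228589 = (1769/6 - 759)² + 228589 = (-2785/6)² + 228589 = 7756225/36 + 228589 = 15985429/36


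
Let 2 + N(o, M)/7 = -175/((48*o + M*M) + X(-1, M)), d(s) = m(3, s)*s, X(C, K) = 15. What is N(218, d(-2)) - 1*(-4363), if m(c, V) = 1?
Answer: 45589342/10483 ≈ 4348.9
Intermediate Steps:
d(s) = s (d(s) = 1*s = s)
N(o, M) = -14 - 1225/(15 + M² + 48*o) (N(o, M) = -14 + 7*(-175/((48*o + M*M) + 15)) = -14 + 7*(-175/((48*o + M²) + 15)) = -14 + 7*(-175/((M² + 48*o) + 15)) = -14 + 7*(-175/(15 + M² + 48*o)) = -14 - 1225/(15 + M² + 48*o))
N(218, d(-2)) - 1*(-4363) = 7*(-205 - 96*218 - 2*(-2)²)/(15 + (-2)² + 48*218) - 1*(-4363) = 7*(-205 - 20928 - 2*4)/(15 + 4 + 10464) + 4363 = 7*(-205 - 20928 - 8)/10483 + 4363 = 7*(1/10483)*(-21141) + 4363 = -147987/10483 + 4363 = 45589342/10483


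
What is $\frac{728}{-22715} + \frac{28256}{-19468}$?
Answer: $- \frac{23428848}{15793415} \approx -1.4835$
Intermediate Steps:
$\frac{728}{-22715} + \frac{28256}{-19468} = 728 \left(- \frac{1}{22715}\right) + 28256 \left(- \frac{1}{19468}\right) = - \frac{104}{3245} - \frac{7064}{4867} = - \frac{23428848}{15793415}$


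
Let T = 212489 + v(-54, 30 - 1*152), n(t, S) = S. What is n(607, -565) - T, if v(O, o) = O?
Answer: -213000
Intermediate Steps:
T = 212435 (T = 212489 - 54 = 212435)
n(607, -565) - T = -565 - 1*212435 = -565 - 212435 = -213000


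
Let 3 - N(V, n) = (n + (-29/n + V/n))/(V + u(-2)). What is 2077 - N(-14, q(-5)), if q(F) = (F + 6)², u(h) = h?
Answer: 16613/8 ≈ 2076.6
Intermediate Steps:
q(F) = (6 + F)²
N(V, n) = 3 - (n - 29/n + V/n)/(-2 + V) (N(V, n) = 3 - (n + (-29/n + V/n))/(V - 2) = 3 - (n - 29/n + V/n)/(-2 + V))
2077 - N(-14, q(-5)) = 2077 - (29 - 1*(-14) - ((6 - 5)²)² - 6*(6 - 5)² + 3*(-14)*(6 - 5)²)/(((6 - 5)²)*(-2 - 14)) = 2077 - (29 + 14 - (1²)² - 6*1² + 3*(-14)*1²)/((1²)*(-16)) = 2077 - (-1)*(29 + 14 - 1*1² - 6*1 + 3*(-14)*1)/(1*16) = 2077 - (-1)*(29 + 14 - 1*1 - 6 - 42)/16 = 2077 - (-1)*(29 + 14 - 1 - 6 - 42)/16 = 2077 - (-1)*(-6)/16 = 2077 - 1*3/8 = 2077 - 3/8 = 16613/8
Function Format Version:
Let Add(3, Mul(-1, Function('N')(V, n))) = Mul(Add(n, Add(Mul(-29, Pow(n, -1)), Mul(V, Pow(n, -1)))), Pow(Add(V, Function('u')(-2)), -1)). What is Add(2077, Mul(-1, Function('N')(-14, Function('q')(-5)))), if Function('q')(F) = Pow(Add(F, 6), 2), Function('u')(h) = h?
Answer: Rational(16613, 8) ≈ 2076.6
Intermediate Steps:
Function('q')(F) = Pow(Add(6, F), 2)
Function('N')(V, n) = Add(3, Mul(-1, Pow(Add(-2, V), -1), Add(n, Mul(-29, Pow(n, -1)), Mul(V, Pow(n, -1))))) (Function('N')(V, n) = Add(3, Mul(-1, Mul(Add(n, Add(Mul(-29, Pow(n, -1)), Mul(V, Pow(n, -1)))), Pow(Add(V, -2), -1)))) = Add(3, Mul(-1, Mul(Add(n, Mul(-29, Pow(n, -1)), Mul(V, Pow(n, -1))), Pow(Add(-2, V), -1)))) = Add(3, Mul(-1, Mul(Pow(Add(-2, V), -1), Add(n, Mul(-29, Pow(n, -1)), Mul(V, Pow(n, -1)))))) = Add(3, Mul(-1, Pow(Add(-2, V), -1), Add(n, Mul(-29, Pow(n, -1)), Mul(V, Pow(n, -1))))))
Add(2077, Mul(-1, Function('N')(-14, Function('q')(-5)))) = Add(2077, Mul(-1, Mul(Pow(Pow(Add(6, -5), 2), -1), Pow(Add(-2, -14), -1), Add(29, Mul(-1, -14), Mul(-1, Pow(Pow(Add(6, -5), 2), 2)), Mul(-6, Pow(Add(6, -5), 2)), Mul(3, -14, Pow(Add(6, -5), 2)))))) = Add(2077, Mul(-1, Mul(Pow(Pow(1, 2), -1), Pow(-16, -1), Add(29, 14, Mul(-1, Pow(Pow(1, 2), 2)), Mul(-6, Pow(1, 2)), Mul(3, -14, Pow(1, 2)))))) = Add(2077, Mul(-1, Mul(Pow(1, -1), Rational(-1, 16), Add(29, 14, Mul(-1, Pow(1, 2)), Mul(-6, 1), Mul(3, -14, 1))))) = Add(2077, Mul(-1, Mul(1, Rational(-1, 16), Add(29, 14, Mul(-1, 1), -6, -42)))) = Add(2077, Mul(-1, Mul(1, Rational(-1, 16), Add(29, 14, -1, -6, -42)))) = Add(2077, Mul(-1, Mul(1, Rational(-1, 16), -6))) = Add(2077, Mul(-1, Rational(3, 8))) = Add(2077, Rational(-3, 8)) = Rational(16613, 8)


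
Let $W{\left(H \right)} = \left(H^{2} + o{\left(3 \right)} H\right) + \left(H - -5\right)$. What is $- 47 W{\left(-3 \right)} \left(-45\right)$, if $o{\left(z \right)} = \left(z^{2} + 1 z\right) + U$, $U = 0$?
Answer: $-52875$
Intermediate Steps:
$o{\left(z \right)} = z + z^{2}$ ($o{\left(z \right)} = \left(z^{2} + 1 z\right) + 0 = \left(z^{2} + z\right) + 0 = \left(z + z^{2}\right) + 0 = z + z^{2}$)
$W{\left(H \right)} = 5 + H^{2} + 13 H$ ($W{\left(H \right)} = \left(H^{2} + 3 \left(1 + 3\right) H\right) + \left(H - -5\right) = \left(H^{2} + 3 \cdot 4 H\right) + \left(H + 5\right) = \left(H^{2} + 12 H\right) + \left(5 + H\right) = 5 + H^{2} + 13 H$)
$- 47 W{\left(-3 \right)} \left(-45\right) = - 47 \left(5 + \left(-3\right)^{2} + 13 \left(-3\right)\right) \left(-45\right) = - 47 \left(5 + 9 - 39\right) \left(-45\right) = \left(-47\right) \left(-25\right) \left(-45\right) = 1175 \left(-45\right) = -52875$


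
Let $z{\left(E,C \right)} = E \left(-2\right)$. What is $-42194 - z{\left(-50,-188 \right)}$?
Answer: $-42294$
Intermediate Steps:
$z{\left(E,C \right)} = - 2 E$
$-42194 - z{\left(-50,-188 \right)} = -42194 - \left(-2\right) \left(-50\right) = -42194 - 100 = -42294$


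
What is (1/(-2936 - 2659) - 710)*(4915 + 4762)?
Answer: -38441408327/5595 ≈ -6.8707e+6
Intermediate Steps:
(1/(-2936 - 2659) - 710)*(4915 + 4762) = (1/(-5595) - 710)*9677 = (-1/5595 - 710)*9677 = -3972451/5595*9677 = -38441408327/5595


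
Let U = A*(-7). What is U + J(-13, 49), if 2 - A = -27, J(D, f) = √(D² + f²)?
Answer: -203 + √2570 ≈ -152.30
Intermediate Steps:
A = 29 (A = 2 - 1*(-27) = 2 + 27 = 29)
U = -203 (U = 29*(-7) = -203)
U + J(-13, 49) = -203 + √((-13)² + 49²) = -203 + √(169 + 2401) = -203 + √2570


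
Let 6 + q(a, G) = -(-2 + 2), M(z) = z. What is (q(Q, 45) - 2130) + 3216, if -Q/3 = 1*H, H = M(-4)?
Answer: 1080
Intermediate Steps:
H = -4
Q = 12 (Q = -3*(-4) = 12)
q(a, G) = -6 (q(a, G) = -6 - (-2 + 2) = -6 - 1*0 = -6 + 0 = -6)
(q(Q, 45) - 2130) + 3216 = (-6 - 2130) + 3216 = -2136 + 3216 = 1080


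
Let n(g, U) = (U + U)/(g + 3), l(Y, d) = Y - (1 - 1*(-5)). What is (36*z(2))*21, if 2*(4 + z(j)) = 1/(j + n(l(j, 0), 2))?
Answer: -3213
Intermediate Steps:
l(Y, d) = -6 + Y (l(Y, d) = Y - (1 + 5) = Y - 1*6 = Y - 6 = -6 + Y)
n(g, U) = 2*U/(3 + g) (n(g, U) = (2*U)/(3 + g) = 2*U/(3 + g))
z(j) = -4 + 1/(2*(j + 4/(-3 + j))) (z(j) = -4 + 1/(2*(j + 2*2/(3 + (-6 + j)))) = -4 + 1/(2*(j + 2*2/(-3 + j))) = -4 + 1/(2*(j + 4/(-3 + j))))
(36*z(2))*21 = (36*((-32 - (-1 + 8*2)*(-3 + 2))/(2*(4 + 2*(-3 + 2)))))*21 = (36*((-32 - 1*(-1 + 16)*(-1))/(2*(4 + 2*(-1)))))*21 = (36*((-32 - 1*15*(-1))/(2*(4 - 2))))*21 = (36*((½)*(-32 + 15)/2))*21 = (36*((½)*(½)*(-17)))*21 = (36*(-17/4))*21 = -153*21 = -3213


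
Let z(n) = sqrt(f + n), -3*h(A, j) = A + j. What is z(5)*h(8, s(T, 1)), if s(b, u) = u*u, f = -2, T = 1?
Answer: -3*sqrt(3) ≈ -5.1962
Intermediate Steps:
s(b, u) = u**2
h(A, j) = -A/3 - j/3 (h(A, j) = -(A + j)/3 = -A/3 - j/3)
z(n) = sqrt(-2 + n)
z(5)*h(8, s(T, 1)) = sqrt(-2 + 5)*(-1/3*8 - 1/3*1**2) = sqrt(3)*(-8/3 - 1/3*1) = sqrt(3)*(-8/3 - 1/3) = sqrt(3)*(-3) = -3*sqrt(3)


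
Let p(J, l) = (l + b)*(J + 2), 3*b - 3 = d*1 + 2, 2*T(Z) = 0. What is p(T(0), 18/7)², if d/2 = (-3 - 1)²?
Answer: 391876/441 ≈ 888.61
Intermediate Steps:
T(Z) = 0 (T(Z) = (½)*0 = 0)
d = 32 (d = 2*(-3 - 1)² = 2*(-4)² = 2*16 = 32)
b = 37/3 (b = 1 + (32*1 + 2)/3 = 1 + (32 + 2)/3 = 1 + (⅓)*34 = 1 + 34/3 = 37/3 ≈ 12.333)
p(J, l) = (2 + J)*(37/3 + l) (p(J, l) = (l + 37/3)*(J + 2) = (37/3 + l)*(2 + J) = (2 + J)*(37/3 + l))
p(T(0), 18/7)² = (74/3 + 2*(18/7) + (37/3)*0 + 0*(18/7))² = (74/3 + 2*(18*(⅐)) + 0 + 0*(18*(⅐)))² = (74/3 + 2*(18/7) + 0 + 0*(18/7))² = (74/3 + 36/7 + 0 + 0)² = (626/21)² = 391876/441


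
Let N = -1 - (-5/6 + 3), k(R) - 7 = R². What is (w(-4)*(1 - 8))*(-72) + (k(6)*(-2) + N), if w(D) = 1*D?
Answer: -12631/6 ≈ -2105.2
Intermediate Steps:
w(D) = D
k(R) = 7 + R²
N = -19/6 (N = -1 - (-5*⅙ + 3) = -1 - (-⅚ + 3) = -1 - 1*13/6 = -1 - 13/6 = -19/6 ≈ -3.1667)
(w(-4)*(1 - 8))*(-72) + (k(6)*(-2) + N) = -4*(1 - 8)*(-72) + ((7 + 6²)*(-2) - 19/6) = -4*(-7)*(-72) + ((7 + 36)*(-2) - 19/6) = 28*(-72) + (43*(-2) - 19/6) = -2016 + (-86 - 19/6) = -2016 - 535/6 = -12631/6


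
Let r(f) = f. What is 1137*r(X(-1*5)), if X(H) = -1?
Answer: -1137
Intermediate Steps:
1137*r(X(-1*5)) = 1137*(-1) = -1137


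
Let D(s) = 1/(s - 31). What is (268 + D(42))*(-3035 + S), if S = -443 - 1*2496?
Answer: -17617326/11 ≈ -1.6016e+6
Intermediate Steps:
D(s) = 1/(-31 + s)
S = -2939 (S = -443 - 2496 = -2939)
(268 + D(42))*(-3035 + S) = (268 + 1/(-31 + 42))*(-3035 - 2939) = (268 + 1/11)*(-5974) = (2949/11)*(-5974) = -17617326/11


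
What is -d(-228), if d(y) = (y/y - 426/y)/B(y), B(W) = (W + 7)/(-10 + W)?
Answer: -763/247 ≈ -3.0891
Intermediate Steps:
B(W) = (7 + W)/(-10 + W)
d(y) = (1 - 426/y)*(-10 + y)/(7 + y) (d(y) = (y/y - 426/y)/(((7 + y)/(-10 + y))) = (1 - 426/y)*((-10 + y)/(7 + y)) = (1 - 426/y)*(-10 + y)/(7 + y))
-d(-228) = -(-426 - 228)*(-10 - 228)/((-228)*(7 - 228)) = -(-1)*(-654)*(-238)/(228*(-221)) = -(-1)*(-1)*(-654)*(-238)/(228*221) = -1*763/247 = -763/247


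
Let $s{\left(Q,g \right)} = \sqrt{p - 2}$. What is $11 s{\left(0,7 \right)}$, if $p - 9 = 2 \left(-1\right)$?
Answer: $11 \sqrt{5} \approx 24.597$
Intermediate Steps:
$p = 7$ ($p = 9 + 2 \left(-1\right) = 9 - 2 = 7$)
$s{\left(Q,g \right)} = \sqrt{5}$ ($s{\left(Q,g \right)} = \sqrt{7 - 2} = \sqrt{5}$)
$11 s{\left(0,7 \right)} = 11 \sqrt{5}$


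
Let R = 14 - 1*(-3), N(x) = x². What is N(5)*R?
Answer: 425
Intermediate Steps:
R = 17 (R = 14 + 3 = 17)
N(5)*R = 5²*17 = 25*17 = 425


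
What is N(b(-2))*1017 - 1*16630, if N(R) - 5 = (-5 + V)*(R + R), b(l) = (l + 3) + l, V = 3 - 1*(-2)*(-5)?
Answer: 12863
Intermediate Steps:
V = -7 (V = 3 + 2*(-5) = 3 - 10 = -7)
b(l) = 3 + 2*l (b(l) = (3 + l) + l = 3 + 2*l)
N(R) = 5 - 24*R (N(R) = 5 + (-5 - 7)*(R + R) = 5 - 24*R)
N(b(-2))*1017 - 1*16630 = (5 - 24*(3 + 2*(-2)))*1017 - 1*16630 = (5 - 24*(3 - 4))*1017 - 16630 = (5 - 24*(-1))*1017 - 16630 = (5 + 24)*1017 - 16630 = 29*1017 - 16630 = 29493 - 16630 = 12863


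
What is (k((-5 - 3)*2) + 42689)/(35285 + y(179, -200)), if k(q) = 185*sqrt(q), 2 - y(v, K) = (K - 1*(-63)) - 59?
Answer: 42689/35483 + 20*I/959 ≈ 1.2031 + 0.020855*I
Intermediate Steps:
y(v, K) = -2 - K (y(v, K) = 2 - ((K - 1*(-63)) - 59) = 2 - ((K + 63) - 59) = 2 - ((63 + K) - 59) = 2 - (4 + K) = 2 + (-4 - K) = -2 - K)
(k((-5 - 3)*2) + 42689)/(35285 + y(179, -200)) = (185*sqrt((-5 - 3)*2) + 42689)/(35285 + (-2 - 1*(-200))) = (185*sqrt(-8*2) + 42689)/(35285 + (-2 + 200)) = (185*sqrt(-16) + 42689)/(35285 + 198) = (185*(4*I) + 42689)/35483 = (740*I + 42689)*(1/35483) = (42689 + 740*I)*(1/35483) = 42689/35483 + 20*I/959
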